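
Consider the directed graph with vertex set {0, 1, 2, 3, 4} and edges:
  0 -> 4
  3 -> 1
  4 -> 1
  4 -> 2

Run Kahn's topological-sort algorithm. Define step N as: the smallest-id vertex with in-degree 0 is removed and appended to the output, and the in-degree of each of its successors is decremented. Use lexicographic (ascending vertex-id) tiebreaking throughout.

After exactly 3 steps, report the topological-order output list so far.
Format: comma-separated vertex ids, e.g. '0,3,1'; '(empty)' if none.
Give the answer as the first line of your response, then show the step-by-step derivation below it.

0,3,4

step 1: output 0; order=[0]; indeg=(0,2,1,0,0)
step 2: output 3; order=[0,3]; indeg=(0,1,1,0,0)
step 3: output 4; order=[0,3,4]; indeg=(0,0,0,0,0)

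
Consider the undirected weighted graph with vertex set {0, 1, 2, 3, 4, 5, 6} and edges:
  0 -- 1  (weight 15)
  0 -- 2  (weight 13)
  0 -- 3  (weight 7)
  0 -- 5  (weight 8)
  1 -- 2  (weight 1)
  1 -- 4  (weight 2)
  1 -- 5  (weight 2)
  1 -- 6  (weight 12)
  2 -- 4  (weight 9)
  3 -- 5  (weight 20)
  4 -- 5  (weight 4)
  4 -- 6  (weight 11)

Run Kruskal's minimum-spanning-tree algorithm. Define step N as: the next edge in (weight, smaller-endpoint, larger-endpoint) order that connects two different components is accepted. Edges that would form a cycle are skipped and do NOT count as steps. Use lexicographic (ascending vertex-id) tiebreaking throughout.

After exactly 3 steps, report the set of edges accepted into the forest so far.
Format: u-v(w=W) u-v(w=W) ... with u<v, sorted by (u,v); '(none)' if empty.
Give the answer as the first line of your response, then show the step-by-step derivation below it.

1-2(w=1) 1-4(w=2) 1-5(w=2)

step 1: add edge 1-2 (w=1); MST = {1-2(w=1)}
step 2: add edge 1-4 (w=2); MST = {1-2(w=1) 1-4(w=2)}
step 3: add edge 1-5 (w=2); MST = {1-2(w=1) 1-4(w=2) 1-5(w=2)}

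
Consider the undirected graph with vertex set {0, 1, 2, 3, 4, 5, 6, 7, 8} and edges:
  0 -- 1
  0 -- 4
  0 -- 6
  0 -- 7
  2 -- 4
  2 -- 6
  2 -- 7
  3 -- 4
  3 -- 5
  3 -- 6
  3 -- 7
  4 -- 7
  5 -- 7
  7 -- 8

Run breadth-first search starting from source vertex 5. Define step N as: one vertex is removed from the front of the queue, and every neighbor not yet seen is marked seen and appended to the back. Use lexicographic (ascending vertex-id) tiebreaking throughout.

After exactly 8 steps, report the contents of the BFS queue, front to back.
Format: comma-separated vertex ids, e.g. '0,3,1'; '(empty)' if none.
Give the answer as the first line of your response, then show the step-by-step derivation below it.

1

step 1: dequeue 5; queue=[3,7]; order=5
step 2: dequeue 3; queue=[7,4,6]; order=5,3
step 3: dequeue 7; queue=[4,6,0,2,8]; order=5,3,7
step 4: dequeue 4; queue=[6,0,2,8]; order=5,3,7,4
step 5: dequeue 6; queue=[0,2,8]; order=5,3,7,4,6
step 6: dequeue 0; queue=[2,8,1]; order=5,3,7,4,6,0
step 7: dequeue 2; queue=[8,1]; order=5,3,7,4,6,0,2
step 8: dequeue 8; queue=[1]; order=5,3,7,4,6,0,2,8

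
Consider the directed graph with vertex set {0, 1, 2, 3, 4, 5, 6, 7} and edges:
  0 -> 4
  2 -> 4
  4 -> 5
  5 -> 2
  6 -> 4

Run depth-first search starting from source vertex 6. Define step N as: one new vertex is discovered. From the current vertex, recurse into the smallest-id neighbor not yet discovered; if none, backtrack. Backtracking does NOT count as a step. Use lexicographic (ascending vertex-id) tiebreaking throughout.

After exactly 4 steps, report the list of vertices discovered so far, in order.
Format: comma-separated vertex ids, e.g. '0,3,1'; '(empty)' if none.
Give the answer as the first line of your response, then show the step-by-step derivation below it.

6,4,5,2

step 1: discover 6; path=6; order=6
step 2: discover 4; path=6>4; order=6,4
step 3: discover 5; path=6>4>5; order=6,4,5
step 4: discover 2; path=6>4>5>2; order=6,4,5,2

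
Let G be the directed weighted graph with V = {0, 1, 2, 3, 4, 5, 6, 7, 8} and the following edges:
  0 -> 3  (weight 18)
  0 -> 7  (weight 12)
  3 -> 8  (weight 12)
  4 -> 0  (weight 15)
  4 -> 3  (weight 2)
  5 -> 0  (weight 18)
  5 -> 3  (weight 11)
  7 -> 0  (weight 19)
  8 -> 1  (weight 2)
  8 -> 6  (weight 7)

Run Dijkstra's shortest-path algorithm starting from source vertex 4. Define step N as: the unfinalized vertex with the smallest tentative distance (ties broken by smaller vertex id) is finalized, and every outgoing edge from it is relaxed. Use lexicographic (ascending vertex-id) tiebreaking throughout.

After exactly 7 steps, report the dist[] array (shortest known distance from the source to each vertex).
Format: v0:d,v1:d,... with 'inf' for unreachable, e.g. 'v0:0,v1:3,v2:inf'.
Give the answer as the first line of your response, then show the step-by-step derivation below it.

v0:15,v1:16,v2:inf,v3:2,v4:0,v5:inf,v6:21,v7:27,v8:14

step 1: dist = v0:15,v1:inf,v2:inf,v3:2,v4:0,v5:inf,v6:inf,v7:inf,v8:inf
step 2: dist = v0:15,v1:inf,v2:inf,v3:2,v4:0,v5:inf,v6:inf,v7:inf,v8:14
step 3: dist = v0:15,v1:16,v2:inf,v3:2,v4:0,v5:inf,v6:21,v7:inf,v8:14
step 4: dist = v0:15,v1:16,v2:inf,v3:2,v4:0,v5:inf,v6:21,v7:27,v8:14
step 5: dist = v0:15,v1:16,v2:inf,v3:2,v4:0,v5:inf,v6:21,v7:27,v8:14
step 6: dist = v0:15,v1:16,v2:inf,v3:2,v4:0,v5:inf,v6:21,v7:27,v8:14
step 7: dist = v0:15,v1:16,v2:inf,v3:2,v4:0,v5:inf,v6:21,v7:27,v8:14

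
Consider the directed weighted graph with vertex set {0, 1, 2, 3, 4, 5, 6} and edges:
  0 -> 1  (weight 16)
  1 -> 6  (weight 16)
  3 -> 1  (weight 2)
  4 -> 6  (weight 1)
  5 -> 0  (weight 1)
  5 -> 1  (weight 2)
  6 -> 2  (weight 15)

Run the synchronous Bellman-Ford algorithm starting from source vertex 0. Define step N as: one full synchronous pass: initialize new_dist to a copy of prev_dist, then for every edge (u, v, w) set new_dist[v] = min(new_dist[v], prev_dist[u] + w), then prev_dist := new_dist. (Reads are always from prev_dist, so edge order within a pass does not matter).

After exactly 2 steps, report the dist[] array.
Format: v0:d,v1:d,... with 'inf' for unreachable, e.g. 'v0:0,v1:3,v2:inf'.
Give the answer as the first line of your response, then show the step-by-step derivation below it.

v0:0,v1:16,v2:inf,v3:inf,v4:inf,v5:inf,v6:32

step 1: dist = v0:0,v1:16,v2:inf,v3:inf,v4:inf,v5:inf,v6:inf
step 2: dist = v0:0,v1:16,v2:inf,v3:inf,v4:inf,v5:inf,v6:32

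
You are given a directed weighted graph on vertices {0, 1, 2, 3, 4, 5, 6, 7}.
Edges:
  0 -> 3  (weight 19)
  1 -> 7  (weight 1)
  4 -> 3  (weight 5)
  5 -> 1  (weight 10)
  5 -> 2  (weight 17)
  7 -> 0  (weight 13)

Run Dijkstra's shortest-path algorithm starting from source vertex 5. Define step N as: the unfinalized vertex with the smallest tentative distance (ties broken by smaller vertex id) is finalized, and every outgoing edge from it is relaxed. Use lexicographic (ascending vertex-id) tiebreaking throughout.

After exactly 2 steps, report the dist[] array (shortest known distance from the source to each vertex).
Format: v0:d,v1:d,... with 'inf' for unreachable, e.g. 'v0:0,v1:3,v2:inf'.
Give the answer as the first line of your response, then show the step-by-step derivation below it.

v0:inf,v1:10,v2:17,v3:inf,v4:inf,v5:0,v6:inf,v7:11

step 1: dist = v0:inf,v1:10,v2:17,v3:inf,v4:inf,v5:0,v6:inf,v7:inf
step 2: dist = v0:inf,v1:10,v2:17,v3:inf,v4:inf,v5:0,v6:inf,v7:11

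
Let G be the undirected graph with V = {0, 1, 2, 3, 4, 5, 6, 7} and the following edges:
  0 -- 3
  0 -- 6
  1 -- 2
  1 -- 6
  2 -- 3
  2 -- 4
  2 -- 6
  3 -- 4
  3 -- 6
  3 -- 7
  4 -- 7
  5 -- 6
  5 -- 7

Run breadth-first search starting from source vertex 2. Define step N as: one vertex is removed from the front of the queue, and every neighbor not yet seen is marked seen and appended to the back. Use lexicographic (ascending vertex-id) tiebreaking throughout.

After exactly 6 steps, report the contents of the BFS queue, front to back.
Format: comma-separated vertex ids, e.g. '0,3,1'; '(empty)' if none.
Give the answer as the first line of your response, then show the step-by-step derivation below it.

7,5

step 1: dequeue 2; queue=[1,3,4,6]; order=2
step 2: dequeue 1; queue=[3,4,6]; order=2,1
step 3: dequeue 3; queue=[4,6,0,7]; order=2,1,3
step 4: dequeue 4; queue=[6,0,7]; order=2,1,3,4
step 5: dequeue 6; queue=[0,7,5]; order=2,1,3,4,6
step 6: dequeue 0; queue=[7,5]; order=2,1,3,4,6,0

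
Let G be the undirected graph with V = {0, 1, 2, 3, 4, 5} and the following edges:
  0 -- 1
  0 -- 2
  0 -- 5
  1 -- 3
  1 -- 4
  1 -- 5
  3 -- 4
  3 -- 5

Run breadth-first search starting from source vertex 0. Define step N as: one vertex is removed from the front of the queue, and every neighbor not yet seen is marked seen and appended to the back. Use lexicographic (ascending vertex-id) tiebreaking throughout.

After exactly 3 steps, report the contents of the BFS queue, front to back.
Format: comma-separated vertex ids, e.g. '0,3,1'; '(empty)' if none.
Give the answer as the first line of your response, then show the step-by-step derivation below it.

5,3,4

step 1: dequeue 0; queue=[1,2,5]; order=0
step 2: dequeue 1; queue=[2,5,3,4]; order=0,1
step 3: dequeue 2; queue=[5,3,4]; order=0,1,2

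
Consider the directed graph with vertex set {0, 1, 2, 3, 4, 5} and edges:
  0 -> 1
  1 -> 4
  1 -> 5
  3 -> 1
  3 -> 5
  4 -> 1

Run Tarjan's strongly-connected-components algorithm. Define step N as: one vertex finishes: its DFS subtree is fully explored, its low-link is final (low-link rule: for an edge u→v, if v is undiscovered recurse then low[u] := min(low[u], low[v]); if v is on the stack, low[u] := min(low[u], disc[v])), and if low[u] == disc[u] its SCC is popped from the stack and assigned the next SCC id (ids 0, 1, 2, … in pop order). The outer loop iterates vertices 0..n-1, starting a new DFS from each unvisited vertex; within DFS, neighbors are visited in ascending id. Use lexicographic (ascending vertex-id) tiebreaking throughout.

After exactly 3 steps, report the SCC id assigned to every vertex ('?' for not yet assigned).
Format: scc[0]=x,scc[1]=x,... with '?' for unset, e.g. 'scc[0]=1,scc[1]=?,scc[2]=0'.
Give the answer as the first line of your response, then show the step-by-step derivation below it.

scc[0]=?,scc[1]=1,scc[2]=?,scc[3]=?,scc[4]=1,scc[5]=0

step 1: low=(low[0]=0,low[1]=1,low[2]=?,low[3]=?,low[4]=1,low[5]=?); scc=(scc[0]=?,scc[1]=?,scc[2]=?,scc[3]=?,scc[4]=?,scc[5]=?)
step 2: low=(low[0]=0,low[1]=1,low[2]=?,low[3]=?,low[4]=1,low[5]=3); scc=(scc[0]=?,scc[1]=?,scc[2]=?,scc[3]=?,scc[4]=?,scc[5]=0)
step 3: low=(low[0]=0,low[1]=1,low[2]=?,low[3]=?,low[4]=1,low[5]=3); scc=(scc[0]=?,scc[1]=1,scc[2]=?,scc[3]=?,scc[4]=1,scc[5]=0)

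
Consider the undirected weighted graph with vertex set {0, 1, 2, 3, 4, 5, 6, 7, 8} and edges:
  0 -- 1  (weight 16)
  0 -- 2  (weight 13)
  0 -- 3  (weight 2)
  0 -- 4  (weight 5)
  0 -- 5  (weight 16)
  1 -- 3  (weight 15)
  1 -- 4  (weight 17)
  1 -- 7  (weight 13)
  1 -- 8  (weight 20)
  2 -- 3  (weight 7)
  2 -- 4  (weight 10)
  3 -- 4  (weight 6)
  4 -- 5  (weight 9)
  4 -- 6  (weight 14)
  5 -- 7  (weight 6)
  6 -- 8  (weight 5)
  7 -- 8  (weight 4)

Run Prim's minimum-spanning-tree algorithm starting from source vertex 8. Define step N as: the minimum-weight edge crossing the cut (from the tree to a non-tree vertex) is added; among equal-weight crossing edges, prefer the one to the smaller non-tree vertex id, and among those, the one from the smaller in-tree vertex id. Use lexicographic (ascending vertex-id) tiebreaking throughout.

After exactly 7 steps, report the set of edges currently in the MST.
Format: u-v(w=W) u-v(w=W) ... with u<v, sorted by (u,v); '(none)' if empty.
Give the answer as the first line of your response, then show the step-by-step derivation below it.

0-3(w=2) 0-4(w=5) 2-3(w=7) 4-5(w=9) 5-7(w=6) 6-8(w=5) 7-8(w=4)

step 1: add edge 7-8 (w=4); MST = {7-8(w=4)}
step 2: add edge 6-8 (w=5); MST = {6-8(w=5) 7-8(w=4)}
step 3: add edge 5-7 (w=6); MST = {5-7(w=6) 6-8(w=5) 7-8(w=4)}
step 4: add edge 4-5 (w=9); MST = {4-5(w=9) 5-7(w=6) 6-8(w=5) 7-8(w=4)}
step 5: add edge 0-4 (w=5); MST = {0-4(w=5) 4-5(w=9) 5-7(w=6) 6-8(w=5) 7-8(w=4)}
step 6: add edge 0-3 (w=2); MST = {0-3(w=2) 0-4(w=5) 4-5(w=9) 5-7(w=6) 6-8(w=5) 7-8(w=4)}
step 7: add edge 2-3 (w=7); MST = {0-3(w=2) 0-4(w=5) 2-3(w=7) 4-5(w=9) 5-7(w=6) 6-8(w=5) 7-8(w=4)}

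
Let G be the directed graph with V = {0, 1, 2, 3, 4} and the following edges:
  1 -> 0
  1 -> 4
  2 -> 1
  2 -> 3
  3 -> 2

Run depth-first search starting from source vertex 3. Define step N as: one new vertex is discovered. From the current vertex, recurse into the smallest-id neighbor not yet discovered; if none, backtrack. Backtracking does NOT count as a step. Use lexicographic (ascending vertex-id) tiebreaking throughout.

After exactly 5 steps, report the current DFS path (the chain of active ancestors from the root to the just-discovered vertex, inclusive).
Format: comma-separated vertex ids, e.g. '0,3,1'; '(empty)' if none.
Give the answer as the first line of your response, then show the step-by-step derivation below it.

3,2,1,4

step 1: discover 3; path=3; order=3
step 2: discover 2; path=3>2; order=3,2
step 3: discover 1; path=3>2>1; order=3,2,1
step 4: discover 0; path=3>2>1>0; order=3,2,1,0
step 5: discover 4; path=3>2>1>4; order=3,2,1,0,4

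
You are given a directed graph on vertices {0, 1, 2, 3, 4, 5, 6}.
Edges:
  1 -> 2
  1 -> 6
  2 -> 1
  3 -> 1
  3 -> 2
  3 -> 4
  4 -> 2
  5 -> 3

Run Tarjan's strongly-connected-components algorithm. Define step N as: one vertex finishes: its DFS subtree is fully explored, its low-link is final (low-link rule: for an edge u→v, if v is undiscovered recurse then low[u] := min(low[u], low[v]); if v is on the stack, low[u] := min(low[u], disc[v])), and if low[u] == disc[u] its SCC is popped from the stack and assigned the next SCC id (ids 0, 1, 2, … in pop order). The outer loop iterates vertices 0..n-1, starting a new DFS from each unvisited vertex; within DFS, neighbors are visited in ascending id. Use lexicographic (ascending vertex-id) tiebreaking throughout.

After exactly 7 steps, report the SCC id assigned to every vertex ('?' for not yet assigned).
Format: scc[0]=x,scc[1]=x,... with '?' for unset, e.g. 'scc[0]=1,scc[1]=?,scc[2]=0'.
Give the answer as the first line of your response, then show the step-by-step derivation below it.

scc[0]=0,scc[1]=2,scc[2]=2,scc[3]=4,scc[4]=3,scc[5]=5,scc[6]=1

step 1: low=(low[0]=0,low[1]=?,low[2]=?,low[3]=?,low[4]=?,low[5]=?,low[6]=?); scc=(scc[0]=0,scc[1]=?,scc[2]=?,scc[3]=?,scc[4]=?,scc[5]=?,scc[6]=?)
step 2: low=(low[0]=0,low[1]=1,low[2]=1,low[3]=?,low[4]=?,low[5]=?,low[6]=?); scc=(scc[0]=0,scc[1]=?,scc[2]=?,scc[3]=?,scc[4]=?,scc[5]=?,scc[6]=?)
step 3: low=(low[0]=0,low[1]=1,low[2]=1,low[3]=?,low[4]=?,low[5]=?,low[6]=3); scc=(scc[0]=0,scc[1]=?,scc[2]=?,scc[3]=?,scc[4]=?,scc[5]=?,scc[6]=1)
step 4: low=(low[0]=0,low[1]=1,low[2]=1,low[3]=?,low[4]=?,low[5]=?,low[6]=3); scc=(scc[0]=0,scc[1]=2,scc[2]=2,scc[3]=?,scc[4]=?,scc[5]=?,scc[6]=1)
step 5: low=(low[0]=0,low[1]=1,low[2]=1,low[3]=4,low[4]=5,low[5]=?,low[6]=3); scc=(scc[0]=0,scc[1]=2,scc[2]=2,scc[3]=?,scc[4]=3,scc[5]=?,scc[6]=1)
step 6: low=(low[0]=0,low[1]=1,low[2]=1,low[3]=4,low[4]=5,low[5]=?,low[6]=3); scc=(scc[0]=0,scc[1]=2,scc[2]=2,scc[3]=4,scc[4]=3,scc[5]=?,scc[6]=1)
step 7: low=(low[0]=0,low[1]=1,low[2]=1,low[3]=4,low[4]=5,low[5]=6,low[6]=3); scc=(scc[0]=0,scc[1]=2,scc[2]=2,scc[3]=4,scc[4]=3,scc[5]=5,scc[6]=1)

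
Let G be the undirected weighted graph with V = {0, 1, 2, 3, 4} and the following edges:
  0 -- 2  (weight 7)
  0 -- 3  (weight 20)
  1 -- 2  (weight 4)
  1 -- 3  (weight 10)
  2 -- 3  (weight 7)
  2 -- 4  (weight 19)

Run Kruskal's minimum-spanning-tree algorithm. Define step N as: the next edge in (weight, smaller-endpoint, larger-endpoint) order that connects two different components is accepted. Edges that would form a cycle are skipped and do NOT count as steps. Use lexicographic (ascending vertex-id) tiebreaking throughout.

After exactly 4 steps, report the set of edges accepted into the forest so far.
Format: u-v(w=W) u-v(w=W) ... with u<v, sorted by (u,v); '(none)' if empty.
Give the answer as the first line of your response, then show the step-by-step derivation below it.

0-2(w=7) 1-2(w=4) 2-3(w=7) 2-4(w=19)

step 1: add edge 1-2 (w=4); MST = {1-2(w=4)}
step 2: add edge 0-2 (w=7); MST = {0-2(w=7) 1-2(w=4)}
step 3: add edge 2-3 (w=7); MST = {0-2(w=7) 1-2(w=4) 2-3(w=7)}
step 4: add edge 2-4 (w=19); MST = {0-2(w=7) 1-2(w=4) 2-3(w=7) 2-4(w=19)}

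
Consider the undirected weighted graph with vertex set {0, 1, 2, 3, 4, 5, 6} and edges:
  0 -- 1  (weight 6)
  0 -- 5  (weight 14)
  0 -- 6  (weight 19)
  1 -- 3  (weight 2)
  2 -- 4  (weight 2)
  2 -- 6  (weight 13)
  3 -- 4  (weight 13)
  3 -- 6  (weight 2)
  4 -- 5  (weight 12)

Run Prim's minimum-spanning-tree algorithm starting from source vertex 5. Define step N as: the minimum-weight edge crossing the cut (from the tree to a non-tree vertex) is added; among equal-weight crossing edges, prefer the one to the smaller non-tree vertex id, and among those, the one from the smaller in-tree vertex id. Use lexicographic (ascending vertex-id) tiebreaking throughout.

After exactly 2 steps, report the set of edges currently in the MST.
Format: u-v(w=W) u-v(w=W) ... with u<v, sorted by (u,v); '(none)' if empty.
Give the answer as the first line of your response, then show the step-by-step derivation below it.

2-4(w=2) 4-5(w=12)

step 1: add edge 4-5 (w=12); MST = {4-5(w=12)}
step 2: add edge 2-4 (w=2); MST = {2-4(w=2) 4-5(w=12)}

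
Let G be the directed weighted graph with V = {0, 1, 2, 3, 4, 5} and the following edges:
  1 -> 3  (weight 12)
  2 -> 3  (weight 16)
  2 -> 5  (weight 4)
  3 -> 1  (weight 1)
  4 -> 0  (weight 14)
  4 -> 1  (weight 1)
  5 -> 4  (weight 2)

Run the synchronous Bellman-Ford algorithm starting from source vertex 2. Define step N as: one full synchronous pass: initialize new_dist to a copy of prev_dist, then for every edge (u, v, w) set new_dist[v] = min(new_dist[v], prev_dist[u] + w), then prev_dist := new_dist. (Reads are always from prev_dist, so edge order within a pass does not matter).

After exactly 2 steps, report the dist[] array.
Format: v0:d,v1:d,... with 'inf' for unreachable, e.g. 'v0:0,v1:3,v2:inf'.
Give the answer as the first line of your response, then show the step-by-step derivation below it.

v0:inf,v1:17,v2:0,v3:16,v4:6,v5:4

step 1: dist = v0:inf,v1:inf,v2:0,v3:16,v4:inf,v5:4
step 2: dist = v0:inf,v1:17,v2:0,v3:16,v4:6,v5:4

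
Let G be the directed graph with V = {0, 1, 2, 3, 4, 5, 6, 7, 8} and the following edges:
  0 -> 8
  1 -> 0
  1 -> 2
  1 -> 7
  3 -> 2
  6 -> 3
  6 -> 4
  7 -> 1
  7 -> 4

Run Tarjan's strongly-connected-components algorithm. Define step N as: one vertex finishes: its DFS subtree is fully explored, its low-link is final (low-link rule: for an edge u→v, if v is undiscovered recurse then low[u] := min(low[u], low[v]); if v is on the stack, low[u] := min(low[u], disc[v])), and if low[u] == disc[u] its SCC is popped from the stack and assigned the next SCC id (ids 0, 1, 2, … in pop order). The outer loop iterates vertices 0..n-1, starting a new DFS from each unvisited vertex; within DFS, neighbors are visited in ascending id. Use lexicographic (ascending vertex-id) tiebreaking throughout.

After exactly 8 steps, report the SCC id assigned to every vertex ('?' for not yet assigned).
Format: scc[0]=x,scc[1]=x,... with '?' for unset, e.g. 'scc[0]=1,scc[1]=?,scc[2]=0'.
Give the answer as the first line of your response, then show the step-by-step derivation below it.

scc[0]=1,scc[1]=4,scc[2]=2,scc[3]=5,scc[4]=3,scc[5]=6,scc[6]=?,scc[7]=4,scc[8]=0

step 1: low=(low[0]=0,low[1]=?,low[2]=?,low[3]=?,low[4]=?,low[5]=?,low[6]=?,low[7]=?,low[8]=1); scc=(scc[0]=?,scc[1]=?,scc[2]=?,scc[3]=?,scc[4]=?,scc[5]=?,scc[6]=?,scc[7]=?,scc[8]=0)
step 2: low=(low[0]=0,low[1]=?,low[2]=?,low[3]=?,low[4]=?,low[5]=?,low[6]=?,low[7]=?,low[8]=1); scc=(scc[0]=1,scc[1]=?,scc[2]=?,scc[3]=?,scc[4]=?,scc[5]=?,scc[6]=?,scc[7]=?,scc[8]=0)
step 3: low=(low[0]=0,low[1]=2,low[2]=3,low[3]=?,low[4]=?,low[5]=?,low[6]=?,low[7]=?,low[8]=1); scc=(scc[0]=1,scc[1]=?,scc[2]=2,scc[3]=?,scc[4]=?,scc[5]=?,scc[6]=?,scc[7]=?,scc[8]=0)
step 4: low=(low[0]=0,low[1]=2,low[2]=3,low[3]=?,low[4]=5,low[5]=?,low[6]=?,low[7]=2,low[8]=1); scc=(scc[0]=1,scc[1]=?,scc[2]=2,scc[3]=?,scc[4]=3,scc[5]=?,scc[6]=?,scc[7]=?,scc[8]=0)
step 5: low=(low[0]=0,low[1]=2,low[2]=3,low[3]=?,low[4]=5,low[5]=?,low[6]=?,low[7]=2,low[8]=1); scc=(scc[0]=1,scc[1]=?,scc[2]=2,scc[3]=?,scc[4]=3,scc[5]=?,scc[6]=?,scc[7]=?,scc[8]=0)
step 6: low=(low[0]=0,low[1]=2,low[2]=3,low[3]=?,low[4]=5,low[5]=?,low[6]=?,low[7]=2,low[8]=1); scc=(scc[0]=1,scc[1]=4,scc[2]=2,scc[3]=?,scc[4]=3,scc[5]=?,scc[6]=?,scc[7]=4,scc[8]=0)
step 7: low=(low[0]=0,low[1]=2,low[2]=3,low[3]=6,low[4]=5,low[5]=?,low[6]=?,low[7]=2,low[8]=1); scc=(scc[0]=1,scc[1]=4,scc[2]=2,scc[3]=5,scc[4]=3,scc[5]=?,scc[6]=?,scc[7]=4,scc[8]=0)
step 8: low=(low[0]=0,low[1]=2,low[2]=3,low[3]=6,low[4]=5,low[5]=7,low[6]=?,low[7]=2,low[8]=1); scc=(scc[0]=1,scc[1]=4,scc[2]=2,scc[3]=5,scc[4]=3,scc[5]=6,scc[6]=?,scc[7]=4,scc[8]=0)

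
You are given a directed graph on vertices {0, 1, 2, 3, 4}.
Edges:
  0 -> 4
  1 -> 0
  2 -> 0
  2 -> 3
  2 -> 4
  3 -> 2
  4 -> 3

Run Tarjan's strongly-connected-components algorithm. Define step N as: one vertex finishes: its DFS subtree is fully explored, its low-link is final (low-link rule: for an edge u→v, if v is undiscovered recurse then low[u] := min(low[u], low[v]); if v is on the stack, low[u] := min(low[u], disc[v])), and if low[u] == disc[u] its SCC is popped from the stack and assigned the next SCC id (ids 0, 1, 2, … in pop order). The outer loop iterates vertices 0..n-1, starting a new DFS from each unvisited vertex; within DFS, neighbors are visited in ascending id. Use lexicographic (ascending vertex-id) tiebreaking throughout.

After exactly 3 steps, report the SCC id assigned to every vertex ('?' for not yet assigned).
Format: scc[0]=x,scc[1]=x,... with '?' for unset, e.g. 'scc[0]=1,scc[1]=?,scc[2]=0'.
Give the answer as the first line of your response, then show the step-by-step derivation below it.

scc[0]=?,scc[1]=?,scc[2]=?,scc[3]=?,scc[4]=?

step 1: low=(low[0]=0,low[1]=?,low[2]=0,low[3]=2,low[4]=1); scc=(scc[0]=?,scc[1]=?,scc[2]=?,scc[3]=?,scc[4]=?)
step 2: low=(low[0]=0,low[1]=?,low[2]=0,low[3]=0,low[4]=1); scc=(scc[0]=?,scc[1]=?,scc[2]=?,scc[3]=?,scc[4]=?)
step 3: low=(low[0]=0,low[1]=?,low[2]=0,low[3]=0,low[4]=0); scc=(scc[0]=?,scc[1]=?,scc[2]=?,scc[3]=?,scc[4]=?)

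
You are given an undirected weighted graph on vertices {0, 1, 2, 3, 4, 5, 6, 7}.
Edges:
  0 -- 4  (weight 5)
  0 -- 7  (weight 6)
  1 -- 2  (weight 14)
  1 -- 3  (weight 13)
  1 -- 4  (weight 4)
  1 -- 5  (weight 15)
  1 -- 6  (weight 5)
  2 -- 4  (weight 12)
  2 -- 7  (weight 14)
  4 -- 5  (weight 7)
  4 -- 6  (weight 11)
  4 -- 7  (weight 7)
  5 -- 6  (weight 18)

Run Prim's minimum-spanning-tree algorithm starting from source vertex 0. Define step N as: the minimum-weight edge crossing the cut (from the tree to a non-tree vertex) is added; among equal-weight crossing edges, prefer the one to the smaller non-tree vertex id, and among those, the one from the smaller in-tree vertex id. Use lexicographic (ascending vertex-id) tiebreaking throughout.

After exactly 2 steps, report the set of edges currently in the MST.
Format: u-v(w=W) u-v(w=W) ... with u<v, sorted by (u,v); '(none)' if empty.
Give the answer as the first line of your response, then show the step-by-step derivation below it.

0-4(w=5) 1-4(w=4)

step 1: add edge 0-4 (w=5); MST = {0-4(w=5)}
step 2: add edge 1-4 (w=4); MST = {0-4(w=5) 1-4(w=4)}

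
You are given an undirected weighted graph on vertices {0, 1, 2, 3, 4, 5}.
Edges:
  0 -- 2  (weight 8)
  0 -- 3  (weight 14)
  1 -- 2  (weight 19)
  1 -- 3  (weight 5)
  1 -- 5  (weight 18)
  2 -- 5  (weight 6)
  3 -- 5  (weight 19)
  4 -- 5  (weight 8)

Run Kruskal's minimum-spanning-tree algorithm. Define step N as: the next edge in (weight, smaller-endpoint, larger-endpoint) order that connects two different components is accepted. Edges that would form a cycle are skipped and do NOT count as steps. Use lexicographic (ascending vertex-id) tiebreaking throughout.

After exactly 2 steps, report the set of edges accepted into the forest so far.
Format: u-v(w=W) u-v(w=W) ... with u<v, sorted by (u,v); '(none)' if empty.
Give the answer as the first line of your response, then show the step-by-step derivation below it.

1-3(w=5) 2-5(w=6)

step 1: add edge 1-3 (w=5); MST = {1-3(w=5)}
step 2: add edge 2-5 (w=6); MST = {1-3(w=5) 2-5(w=6)}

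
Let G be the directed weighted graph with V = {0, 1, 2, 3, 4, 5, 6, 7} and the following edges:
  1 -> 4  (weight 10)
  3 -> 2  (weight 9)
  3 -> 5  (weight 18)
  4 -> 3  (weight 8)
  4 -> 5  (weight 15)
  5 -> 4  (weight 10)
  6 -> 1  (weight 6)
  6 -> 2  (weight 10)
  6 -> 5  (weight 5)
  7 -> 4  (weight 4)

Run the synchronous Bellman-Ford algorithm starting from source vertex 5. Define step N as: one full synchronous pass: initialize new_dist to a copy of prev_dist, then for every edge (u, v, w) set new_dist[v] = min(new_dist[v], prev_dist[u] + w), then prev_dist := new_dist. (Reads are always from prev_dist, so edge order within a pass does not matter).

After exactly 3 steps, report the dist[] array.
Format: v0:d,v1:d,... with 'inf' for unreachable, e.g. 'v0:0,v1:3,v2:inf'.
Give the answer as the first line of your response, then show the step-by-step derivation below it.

v0:inf,v1:inf,v2:27,v3:18,v4:10,v5:0,v6:inf,v7:inf

step 1: dist = v0:inf,v1:inf,v2:inf,v3:inf,v4:10,v5:0,v6:inf,v7:inf
step 2: dist = v0:inf,v1:inf,v2:inf,v3:18,v4:10,v5:0,v6:inf,v7:inf
step 3: dist = v0:inf,v1:inf,v2:27,v3:18,v4:10,v5:0,v6:inf,v7:inf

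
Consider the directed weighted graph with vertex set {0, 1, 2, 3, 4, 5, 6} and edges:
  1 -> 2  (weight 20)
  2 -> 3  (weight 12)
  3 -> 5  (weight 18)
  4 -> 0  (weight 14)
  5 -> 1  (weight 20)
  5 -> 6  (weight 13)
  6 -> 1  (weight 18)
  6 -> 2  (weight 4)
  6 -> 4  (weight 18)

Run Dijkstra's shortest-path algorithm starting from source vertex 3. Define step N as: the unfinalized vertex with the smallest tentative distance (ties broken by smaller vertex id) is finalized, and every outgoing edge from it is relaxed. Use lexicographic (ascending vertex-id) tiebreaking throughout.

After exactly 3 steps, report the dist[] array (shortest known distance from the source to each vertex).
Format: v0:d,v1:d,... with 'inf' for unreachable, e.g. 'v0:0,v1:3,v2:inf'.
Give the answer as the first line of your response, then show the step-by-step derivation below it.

v0:inf,v1:38,v2:35,v3:0,v4:49,v5:18,v6:31

step 1: dist = v0:inf,v1:inf,v2:inf,v3:0,v4:inf,v5:18,v6:inf
step 2: dist = v0:inf,v1:38,v2:inf,v3:0,v4:inf,v5:18,v6:31
step 3: dist = v0:inf,v1:38,v2:35,v3:0,v4:49,v5:18,v6:31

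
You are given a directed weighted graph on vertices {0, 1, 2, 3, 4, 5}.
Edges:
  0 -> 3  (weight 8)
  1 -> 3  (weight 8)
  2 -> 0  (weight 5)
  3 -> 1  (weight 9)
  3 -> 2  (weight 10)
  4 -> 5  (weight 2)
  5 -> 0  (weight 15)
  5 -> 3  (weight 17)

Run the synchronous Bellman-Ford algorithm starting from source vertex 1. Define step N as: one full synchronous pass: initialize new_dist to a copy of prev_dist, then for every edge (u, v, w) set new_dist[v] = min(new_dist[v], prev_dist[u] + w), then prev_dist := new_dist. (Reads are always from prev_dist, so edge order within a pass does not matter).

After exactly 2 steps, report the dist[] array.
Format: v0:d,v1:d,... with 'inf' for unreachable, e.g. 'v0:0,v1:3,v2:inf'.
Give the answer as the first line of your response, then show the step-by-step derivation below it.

v0:inf,v1:0,v2:18,v3:8,v4:inf,v5:inf

step 1: dist = v0:inf,v1:0,v2:inf,v3:8,v4:inf,v5:inf
step 2: dist = v0:inf,v1:0,v2:18,v3:8,v4:inf,v5:inf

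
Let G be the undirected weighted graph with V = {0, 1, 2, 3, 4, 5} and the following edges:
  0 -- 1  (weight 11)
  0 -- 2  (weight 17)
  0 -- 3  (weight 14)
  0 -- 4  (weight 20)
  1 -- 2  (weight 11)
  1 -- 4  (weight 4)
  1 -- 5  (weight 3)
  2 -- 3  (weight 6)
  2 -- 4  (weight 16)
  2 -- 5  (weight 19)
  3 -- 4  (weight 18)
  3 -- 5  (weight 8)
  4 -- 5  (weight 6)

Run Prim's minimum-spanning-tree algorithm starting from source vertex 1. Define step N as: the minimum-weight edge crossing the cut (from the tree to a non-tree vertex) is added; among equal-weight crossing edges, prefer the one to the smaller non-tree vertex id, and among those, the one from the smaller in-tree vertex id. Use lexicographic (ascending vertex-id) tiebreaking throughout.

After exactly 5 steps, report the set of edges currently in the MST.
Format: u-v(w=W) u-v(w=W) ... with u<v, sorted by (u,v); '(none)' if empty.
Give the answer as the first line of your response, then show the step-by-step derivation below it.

0-1(w=11) 1-4(w=4) 1-5(w=3) 2-3(w=6) 3-5(w=8)

step 1: add edge 1-5 (w=3); MST = {1-5(w=3)}
step 2: add edge 1-4 (w=4); MST = {1-4(w=4) 1-5(w=3)}
step 3: add edge 3-5 (w=8); MST = {1-4(w=4) 1-5(w=3) 3-5(w=8)}
step 4: add edge 2-3 (w=6); MST = {1-4(w=4) 1-5(w=3) 2-3(w=6) 3-5(w=8)}
step 5: add edge 0-1 (w=11); MST = {0-1(w=11) 1-4(w=4) 1-5(w=3) 2-3(w=6) 3-5(w=8)}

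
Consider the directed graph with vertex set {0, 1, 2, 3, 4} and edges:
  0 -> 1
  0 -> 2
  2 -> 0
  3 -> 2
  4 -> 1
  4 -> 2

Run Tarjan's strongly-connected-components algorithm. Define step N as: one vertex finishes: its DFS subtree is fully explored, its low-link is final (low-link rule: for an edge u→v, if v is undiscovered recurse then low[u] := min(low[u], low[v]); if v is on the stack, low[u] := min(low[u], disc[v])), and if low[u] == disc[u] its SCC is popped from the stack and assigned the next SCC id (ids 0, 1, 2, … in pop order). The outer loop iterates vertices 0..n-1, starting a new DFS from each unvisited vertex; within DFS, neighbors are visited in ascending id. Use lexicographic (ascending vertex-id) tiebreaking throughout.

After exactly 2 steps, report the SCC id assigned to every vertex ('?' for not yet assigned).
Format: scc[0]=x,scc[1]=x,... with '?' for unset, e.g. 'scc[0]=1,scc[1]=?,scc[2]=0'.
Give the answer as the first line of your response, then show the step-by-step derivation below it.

scc[0]=?,scc[1]=0,scc[2]=?,scc[3]=?,scc[4]=?

step 1: low=(low[0]=0,low[1]=1,low[2]=?,low[3]=?,low[4]=?); scc=(scc[0]=?,scc[1]=0,scc[2]=?,scc[3]=?,scc[4]=?)
step 2: low=(low[0]=0,low[1]=1,low[2]=0,low[3]=?,low[4]=?); scc=(scc[0]=?,scc[1]=0,scc[2]=?,scc[3]=?,scc[4]=?)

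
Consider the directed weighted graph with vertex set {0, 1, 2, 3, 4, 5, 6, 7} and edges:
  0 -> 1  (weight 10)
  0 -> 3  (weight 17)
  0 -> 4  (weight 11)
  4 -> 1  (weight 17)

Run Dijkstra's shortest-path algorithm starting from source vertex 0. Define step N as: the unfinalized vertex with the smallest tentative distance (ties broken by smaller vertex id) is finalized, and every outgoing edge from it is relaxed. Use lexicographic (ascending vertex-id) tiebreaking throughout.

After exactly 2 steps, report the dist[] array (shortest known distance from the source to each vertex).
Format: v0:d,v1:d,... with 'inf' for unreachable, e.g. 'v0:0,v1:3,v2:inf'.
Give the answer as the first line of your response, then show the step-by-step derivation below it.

v0:0,v1:10,v2:inf,v3:17,v4:11,v5:inf,v6:inf,v7:inf

step 1: dist = v0:0,v1:10,v2:inf,v3:17,v4:11,v5:inf,v6:inf,v7:inf
step 2: dist = v0:0,v1:10,v2:inf,v3:17,v4:11,v5:inf,v6:inf,v7:inf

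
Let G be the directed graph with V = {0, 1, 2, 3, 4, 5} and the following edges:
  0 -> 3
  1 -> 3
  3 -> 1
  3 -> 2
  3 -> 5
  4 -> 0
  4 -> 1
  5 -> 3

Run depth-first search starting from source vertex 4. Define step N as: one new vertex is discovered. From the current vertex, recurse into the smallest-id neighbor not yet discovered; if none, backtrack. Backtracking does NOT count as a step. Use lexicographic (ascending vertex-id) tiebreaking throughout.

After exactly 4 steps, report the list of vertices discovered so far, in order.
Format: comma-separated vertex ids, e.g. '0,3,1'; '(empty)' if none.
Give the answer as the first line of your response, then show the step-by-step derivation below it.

4,0,3,1

step 1: discover 4; path=4; order=4
step 2: discover 0; path=4>0; order=4,0
step 3: discover 3; path=4>0>3; order=4,0,3
step 4: discover 1; path=4>0>3>1; order=4,0,3,1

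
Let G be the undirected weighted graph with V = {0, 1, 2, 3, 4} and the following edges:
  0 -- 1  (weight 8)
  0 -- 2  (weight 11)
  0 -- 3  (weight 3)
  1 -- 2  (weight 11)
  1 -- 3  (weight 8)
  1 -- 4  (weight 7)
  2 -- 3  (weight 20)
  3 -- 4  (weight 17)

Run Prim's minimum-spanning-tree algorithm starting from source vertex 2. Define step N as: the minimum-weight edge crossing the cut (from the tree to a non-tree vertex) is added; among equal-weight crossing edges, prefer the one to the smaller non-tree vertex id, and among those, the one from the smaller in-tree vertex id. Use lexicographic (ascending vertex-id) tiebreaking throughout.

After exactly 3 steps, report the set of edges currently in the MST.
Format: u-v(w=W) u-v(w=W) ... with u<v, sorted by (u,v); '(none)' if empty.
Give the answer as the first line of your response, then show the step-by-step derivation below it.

0-1(w=8) 0-2(w=11) 0-3(w=3)

step 1: add edge 0-2 (w=11); MST = {0-2(w=11)}
step 2: add edge 0-3 (w=3); MST = {0-2(w=11) 0-3(w=3)}
step 3: add edge 0-1 (w=8); MST = {0-1(w=8) 0-2(w=11) 0-3(w=3)}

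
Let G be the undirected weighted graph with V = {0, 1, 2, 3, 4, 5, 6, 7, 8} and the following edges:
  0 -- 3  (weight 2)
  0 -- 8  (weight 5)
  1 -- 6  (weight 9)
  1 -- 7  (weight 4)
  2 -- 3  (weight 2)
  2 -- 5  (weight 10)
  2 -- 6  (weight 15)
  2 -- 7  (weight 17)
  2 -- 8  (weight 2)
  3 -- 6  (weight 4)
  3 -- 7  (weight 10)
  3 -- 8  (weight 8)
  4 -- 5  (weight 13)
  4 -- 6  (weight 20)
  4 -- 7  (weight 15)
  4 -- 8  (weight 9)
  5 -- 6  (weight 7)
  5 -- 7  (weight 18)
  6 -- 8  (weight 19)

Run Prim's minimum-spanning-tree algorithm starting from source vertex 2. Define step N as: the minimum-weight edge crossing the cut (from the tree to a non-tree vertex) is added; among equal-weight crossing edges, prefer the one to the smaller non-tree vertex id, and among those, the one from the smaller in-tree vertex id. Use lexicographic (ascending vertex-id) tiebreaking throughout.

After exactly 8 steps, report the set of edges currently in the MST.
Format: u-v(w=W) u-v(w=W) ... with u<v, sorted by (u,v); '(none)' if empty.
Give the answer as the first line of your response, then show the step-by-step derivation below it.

0-3(w=2) 1-6(w=9) 1-7(w=4) 2-3(w=2) 2-8(w=2) 3-6(w=4) 4-8(w=9) 5-6(w=7)

step 1: add edge 2-3 (w=2); MST = {2-3(w=2)}
step 2: add edge 0-3 (w=2); MST = {0-3(w=2) 2-3(w=2)}
step 3: add edge 2-8 (w=2); MST = {0-3(w=2) 2-3(w=2) 2-8(w=2)}
step 4: add edge 3-6 (w=4); MST = {0-3(w=2) 2-3(w=2) 2-8(w=2) 3-6(w=4)}
step 5: add edge 5-6 (w=7); MST = {0-3(w=2) 2-3(w=2) 2-8(w=2) 3-6(w=4) 5-6(w=7)}
step 6: add edge 1-6 (w=9); MST = {0-3(w=2) 1-6(w=9) 2-3(w=2) 2-8(w=2) 3-6(w=4) 5-6(w=7)}
step 7: add edge 1-7 (w=4); MST = {0-3(w=2) 1-6(w=9) 1-7(w=4) 2-3(w=2) 2-8(w=2) 3-6(w=4) 5-6(w=7)}
step 8: add edge 4-8 (w=9); MST = {0-3(w=2) 1-6(w=9) 1-7(w=4) 2-3(w=2) 2-8(w=2) 3-6(w=4) 4-8(w=9) 5-6(w=7)}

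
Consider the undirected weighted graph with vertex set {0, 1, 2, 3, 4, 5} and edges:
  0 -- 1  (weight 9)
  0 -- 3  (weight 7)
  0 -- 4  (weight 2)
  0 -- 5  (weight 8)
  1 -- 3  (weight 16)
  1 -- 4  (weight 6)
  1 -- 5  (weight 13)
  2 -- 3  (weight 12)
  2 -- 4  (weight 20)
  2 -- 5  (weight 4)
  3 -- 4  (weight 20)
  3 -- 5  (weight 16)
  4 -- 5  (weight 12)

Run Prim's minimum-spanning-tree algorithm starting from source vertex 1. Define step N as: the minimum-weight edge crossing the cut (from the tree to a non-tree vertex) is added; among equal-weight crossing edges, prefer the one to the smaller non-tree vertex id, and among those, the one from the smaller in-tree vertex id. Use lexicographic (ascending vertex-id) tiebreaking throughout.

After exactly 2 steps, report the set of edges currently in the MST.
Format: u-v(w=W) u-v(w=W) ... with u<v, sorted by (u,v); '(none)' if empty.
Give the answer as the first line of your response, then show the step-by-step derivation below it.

0-4(w=2) 1-4(w=6)

step 1: add edge 1-4 (w=6); MST = {1-4(w=6)}
step 2: add edge 0-4 (w=2); MST = {0-4(w=2) 1-4(w=6)}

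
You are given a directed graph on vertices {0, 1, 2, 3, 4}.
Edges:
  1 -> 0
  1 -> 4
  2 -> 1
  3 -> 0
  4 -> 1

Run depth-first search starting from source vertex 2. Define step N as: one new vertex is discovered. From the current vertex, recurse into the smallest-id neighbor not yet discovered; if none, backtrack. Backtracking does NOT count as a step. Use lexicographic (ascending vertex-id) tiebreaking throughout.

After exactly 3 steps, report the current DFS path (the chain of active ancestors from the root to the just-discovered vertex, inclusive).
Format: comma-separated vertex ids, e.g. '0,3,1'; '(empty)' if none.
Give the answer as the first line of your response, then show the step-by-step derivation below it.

2,1,0

step 1: discover 2; path=2; order=2
step 2: discover 1; path=2>1; order=2,1
step 3: discover 0; path=2>1>0; order=2,1,0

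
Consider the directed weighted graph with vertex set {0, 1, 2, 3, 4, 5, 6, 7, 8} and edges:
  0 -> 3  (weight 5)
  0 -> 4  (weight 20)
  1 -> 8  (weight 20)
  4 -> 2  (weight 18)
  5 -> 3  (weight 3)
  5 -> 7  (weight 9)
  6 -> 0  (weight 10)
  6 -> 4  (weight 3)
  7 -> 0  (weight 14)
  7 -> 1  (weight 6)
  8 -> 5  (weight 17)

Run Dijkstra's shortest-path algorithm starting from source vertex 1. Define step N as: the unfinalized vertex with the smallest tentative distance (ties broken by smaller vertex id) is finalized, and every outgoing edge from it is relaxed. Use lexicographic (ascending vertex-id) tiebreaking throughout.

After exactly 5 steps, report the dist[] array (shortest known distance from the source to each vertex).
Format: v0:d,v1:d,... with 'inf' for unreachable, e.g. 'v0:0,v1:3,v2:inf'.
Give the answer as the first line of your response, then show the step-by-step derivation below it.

v0:60,v1:0,v2:inf,v3:40,v4:inf,v5:37,v6:inf,v7:46,v8:20

step 1: dist = v0:inf,v1:0,v2:inf,v3:inf,v4:inf,v5:inf,v6:inf,v7:inf,v8:20
step 2: dist = v0:inf,v1:0,v2:inf,v3:inf,v4:inf,v5:37,v6:inf,v7:inf,v8:20
step 3: dist = v0:inf,v1:0,v2:inf,v3:40,v4:inf,v5:37,v6:inf,v7:46,v8:20
step 4: dist = v0:inf,v1:0,v2:inf,v3:40,v4:inf,v5:37,v6:inf,v7:46,v8:20
step 5: dist = v0:60,v1:0,v2:inf,v3:40,v4:inf,v5:37,v6:inf,v7:46,v8:20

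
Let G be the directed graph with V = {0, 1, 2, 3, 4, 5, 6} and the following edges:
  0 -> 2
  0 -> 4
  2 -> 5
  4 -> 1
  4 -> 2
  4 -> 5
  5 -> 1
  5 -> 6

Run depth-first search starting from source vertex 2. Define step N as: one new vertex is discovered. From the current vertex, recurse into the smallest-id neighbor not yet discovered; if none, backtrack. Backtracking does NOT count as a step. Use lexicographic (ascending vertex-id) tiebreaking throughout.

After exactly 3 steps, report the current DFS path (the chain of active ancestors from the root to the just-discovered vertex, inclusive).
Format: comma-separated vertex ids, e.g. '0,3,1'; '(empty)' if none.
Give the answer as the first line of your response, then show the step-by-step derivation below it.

2,5,1

step 1: discover 2; path=2; order=2
step 2: discover 5; path=2>5; order=2,5
step 3: discover 1; path=2>5>1; order=2,5,1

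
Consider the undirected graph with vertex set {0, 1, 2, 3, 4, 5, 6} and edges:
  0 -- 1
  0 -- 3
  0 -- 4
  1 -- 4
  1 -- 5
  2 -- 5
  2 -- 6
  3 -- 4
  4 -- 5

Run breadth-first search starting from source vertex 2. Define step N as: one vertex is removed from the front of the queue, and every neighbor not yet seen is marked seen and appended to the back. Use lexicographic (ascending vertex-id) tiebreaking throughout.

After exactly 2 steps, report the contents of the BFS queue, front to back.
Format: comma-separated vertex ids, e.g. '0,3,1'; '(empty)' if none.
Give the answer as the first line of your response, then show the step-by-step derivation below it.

6,1,4

step 1: dequeue 2; queue=[5,6]; order=2
step 2: dequeue 5; queue=[6,1,4]; order=2,5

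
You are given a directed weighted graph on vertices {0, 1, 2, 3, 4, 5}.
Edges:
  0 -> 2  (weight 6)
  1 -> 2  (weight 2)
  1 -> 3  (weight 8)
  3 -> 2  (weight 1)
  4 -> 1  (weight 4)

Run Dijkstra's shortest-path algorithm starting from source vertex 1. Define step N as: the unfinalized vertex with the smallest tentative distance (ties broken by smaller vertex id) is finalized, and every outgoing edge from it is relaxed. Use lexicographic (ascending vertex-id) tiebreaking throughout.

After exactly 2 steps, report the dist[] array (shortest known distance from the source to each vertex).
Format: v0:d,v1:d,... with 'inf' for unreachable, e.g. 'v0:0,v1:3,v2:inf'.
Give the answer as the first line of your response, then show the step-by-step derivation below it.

v0:inf,v1:0,v2:2,v3:8,v4:inf,v5:inf

step 1: dist = v0:inf,v1:0,v2:2,v3:8,v4:inf,v5:inf
step 2: dist = v0:inf,v1:0,v2:2,v3:8,v4:inf,v5:inf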